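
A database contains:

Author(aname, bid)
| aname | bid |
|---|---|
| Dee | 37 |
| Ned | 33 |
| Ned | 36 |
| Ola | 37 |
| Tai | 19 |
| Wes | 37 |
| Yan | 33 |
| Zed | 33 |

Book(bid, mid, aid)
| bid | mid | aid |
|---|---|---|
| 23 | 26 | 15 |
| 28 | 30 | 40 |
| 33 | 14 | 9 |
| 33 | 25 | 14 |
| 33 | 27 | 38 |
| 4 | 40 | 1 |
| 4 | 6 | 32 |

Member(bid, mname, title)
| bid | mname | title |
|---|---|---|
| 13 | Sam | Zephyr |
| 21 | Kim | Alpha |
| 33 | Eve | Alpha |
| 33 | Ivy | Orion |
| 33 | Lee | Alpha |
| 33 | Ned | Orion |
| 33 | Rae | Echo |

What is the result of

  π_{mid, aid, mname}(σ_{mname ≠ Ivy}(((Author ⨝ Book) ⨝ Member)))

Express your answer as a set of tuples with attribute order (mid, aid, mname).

{(14, 9, Eve), (14, 9, Lee), (14, 9, Ned), (14, 9, Rae), (25, 14, Eve), (25, 14, Lee), (25, 14, Ned), (25, 14, Rae), (27, 38, Eve), (27, 38, Lee), (27, 38, Ned), (27, 38, Rae)}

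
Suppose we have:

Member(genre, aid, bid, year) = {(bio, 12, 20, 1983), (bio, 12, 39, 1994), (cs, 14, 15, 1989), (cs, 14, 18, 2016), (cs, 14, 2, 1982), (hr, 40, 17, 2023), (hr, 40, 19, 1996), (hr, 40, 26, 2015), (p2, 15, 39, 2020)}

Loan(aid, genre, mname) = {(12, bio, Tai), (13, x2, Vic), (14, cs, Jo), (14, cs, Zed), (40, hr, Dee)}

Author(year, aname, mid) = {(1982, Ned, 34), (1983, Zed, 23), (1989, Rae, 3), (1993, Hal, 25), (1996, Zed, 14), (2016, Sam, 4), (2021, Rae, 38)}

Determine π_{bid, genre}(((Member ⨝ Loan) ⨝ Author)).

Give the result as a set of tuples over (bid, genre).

Member ⋈ Loan (natural join on genre, aid): {(bio, 12, 20, 1983, Tai), (bio, 12, 39, 1994, Tai), (cs, 14, 15, 1989, Jo), (cs, 14, 15, 1989, Zed), (cs, 14, 18, 2016, Jo), (cs, 14, 18, 2016, Zed), (cs, 14, 2, 1982, Jo), (cs, 14, 2, 1982, Zed), (hr, 40, 17, 2023, Dee), (hr, 40, 19, 1996, Dee), (hr, 40, 26, 2015, Dee)}
(Member ⨝ Loan) ⋈ Author (natural join on year): {(bio, 12, 20, 1983, Tai, Zed, 23), (cs, 14, 15, 1989, Jo, Rae, 3), (cs, 14, 15, 1989, Zed, Rae, 3), (cs, 14, 18, 2016, Jo, Sam, 4), (cs, 14, 18, 2016, Zed, Sam, 4), (cs, 14, 2, 1982, Jo, Ned, 34), (cs, 14, 2, 1982, Zed, Ned, 34), (hr, 40, 19, 1996, Dee, Zed, 14)}
Keep only column(s) bid, genre (3 duplicate(s) eliminated): {(15, cs), (18, cs), (19, hr), (2, cs), (20, bio)}

{(15, cs), (18, cs), (19, hr), (2, cs), (20, bio)}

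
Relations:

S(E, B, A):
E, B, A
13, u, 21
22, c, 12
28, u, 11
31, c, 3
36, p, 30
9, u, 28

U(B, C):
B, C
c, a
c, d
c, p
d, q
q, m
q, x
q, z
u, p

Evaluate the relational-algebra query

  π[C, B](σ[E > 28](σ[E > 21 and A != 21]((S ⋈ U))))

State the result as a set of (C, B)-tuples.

{(a, c), (d, c), (p, c)}

S ⋈ U (natural join on B): {(13, u, 21, p), (22, c, 12, a), (22, c, 12, d), (22, c, 12, p), (28, u, 11, p), (31, c, 3, a), (31, c, 3, d), (31, c, 3, p), (9, u, 28, p)}
Selection E > 21 and A != 21: {(22, c, 12, a), (22, c, 12, d), (22, c, 12, p), (28, u, 11, p), (31, c, 3, a), (31, c, 3, d), (31, c, 3, p)}
Selection E > 28: {(31, c, 3, a), (31, c, 3, d), (31, c, 3, p)}
π[C, B]: project onto (C, B) → {(a, c), (d, c), (p, c)}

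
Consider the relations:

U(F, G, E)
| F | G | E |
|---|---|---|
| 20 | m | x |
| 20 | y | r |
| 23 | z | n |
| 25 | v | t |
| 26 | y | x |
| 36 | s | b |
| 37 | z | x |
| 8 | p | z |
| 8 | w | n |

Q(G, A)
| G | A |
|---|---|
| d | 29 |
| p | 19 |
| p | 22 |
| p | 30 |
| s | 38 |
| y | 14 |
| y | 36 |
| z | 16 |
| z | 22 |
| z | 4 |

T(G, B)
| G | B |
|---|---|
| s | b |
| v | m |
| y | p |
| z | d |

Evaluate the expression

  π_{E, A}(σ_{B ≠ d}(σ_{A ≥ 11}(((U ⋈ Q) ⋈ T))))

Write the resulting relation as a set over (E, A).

Natural join on G: {(20, y, r, 14), (20, y, r, 36), (23, z, n, 16), (23, z, n, 22), (23, z, n, 4), (26, y, x, 14), (26, y, x, 36), (36, s, b, 38), (37, z, x, 16), (37, z, x, 22), (37, z, x, 4), (8, p, z, 19), (8, p, z, 22), (8, p, z, 30)}
Natural join on G: {(20, y, r, 14, p), (20, y, r, 36, p), (23, z, n, 16, d), (23, z, n, 22, d), (23, z, n, 4, d), (26, y, x, 14, p), (26, y, x, 36, p), (36, s, b, 38, b), (37, z, x, 16, d), (37, z, x, 22, d), (37, z, x, 4, d)}
σ[A ≥ 11]: keep tuples satisfying A ≥ 11 → {(20, y, r, 14, p), (20, y, r, 36, p), (23, z, n, 16, d), (23, z, n, 22, d), (26, y, x, 14, p), (26, y, x, 36, p), (36, s, b, 38, b), (37, z, x, 16, d), (37, z, x, 22, d)}
σ[B ≠ d]: keep tuples satisfying B ≠ d → {(20, y, r, 14, p), (20, y, r, 36, p), (26, y, x, 14, p), (26, y, x, 36, p), (36, s, b, 38, b)}
Projecting to E, A: {(b, 38), (r, 14), (r, 36), (x, 14), (x, 36)}

{(b, 38), (r, 14), (r, 36), (x, 14), (x, 36)}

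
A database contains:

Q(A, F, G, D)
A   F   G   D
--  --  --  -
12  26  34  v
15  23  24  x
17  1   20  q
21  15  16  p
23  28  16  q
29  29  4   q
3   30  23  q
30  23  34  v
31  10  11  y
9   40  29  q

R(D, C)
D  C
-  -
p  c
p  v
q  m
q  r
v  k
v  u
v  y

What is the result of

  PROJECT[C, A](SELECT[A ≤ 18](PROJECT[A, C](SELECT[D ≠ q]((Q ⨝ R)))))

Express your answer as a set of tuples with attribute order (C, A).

{(k, 12), (u, 12), (y, 12)}

Natural join on D: {(12, 26, 34, v, k), (12, 26, 34, v, u), (12, 26, 34, v, y), (17, 1, 20, q, m), (17, 1, 20, q, r), (21, 15, 16, p, c), (21, 15, 16, p, v), (23, 28, 16, q, m), (23, 28, 16, q, r), (29, 29, 4, q, m), (29, 29, 4, q, r), (3, 30, 23, q, m), (3, 30, 23, q, r), (30, 23, 34, v, k), (30, 23, 34, v, u), (30, 23, 34, v, y), (9, 40, 29, q, m), (9, 40, 29, q, r)}
Apply σ_{D ≠ q}; surviving tuples: {(12, 26, 34, v, k), (12, 26, 34, v, u), (12, 26, 34, v, y), (21, 15, 16, p, c), (21, 15, 16, p, v), (30, 23, 34, v, k), (30, 23, 34, v, u), (30, 23, 34, v, y)}
π_{A, C} gives {(12, k), (12, u), (12, y), (21, c), (21, v), (30, k), (30, u), (30, y)}.
Apply σ_{A ≤ 18}; surviving tuples: {(12, k), (12, u), (12, y)}
π_{C, A} gives {(k, 12), (u, 12), (y, 12)}.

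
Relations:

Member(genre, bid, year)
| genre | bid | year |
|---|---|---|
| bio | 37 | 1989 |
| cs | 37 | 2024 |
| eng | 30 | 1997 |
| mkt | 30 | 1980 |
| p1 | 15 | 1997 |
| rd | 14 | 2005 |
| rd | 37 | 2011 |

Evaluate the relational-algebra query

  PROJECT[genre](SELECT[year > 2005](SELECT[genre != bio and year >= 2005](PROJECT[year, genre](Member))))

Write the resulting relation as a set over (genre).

{cs, rd}

Keep only column(s) year, genre: {(1980, mkt), (1989, bio), (1997, eng), (1997, p1), (2005, rd), (2011, rd), (2024, cs)}
Filtering on genre != bio and year >= 2005 leaves {(2005, rd), (2011, rd), (2024, cs)}.
Filtering on year > 2005 leaves {(2011, rd), (2024, cs)}.
Keep only column(s) genre: {cs, rd}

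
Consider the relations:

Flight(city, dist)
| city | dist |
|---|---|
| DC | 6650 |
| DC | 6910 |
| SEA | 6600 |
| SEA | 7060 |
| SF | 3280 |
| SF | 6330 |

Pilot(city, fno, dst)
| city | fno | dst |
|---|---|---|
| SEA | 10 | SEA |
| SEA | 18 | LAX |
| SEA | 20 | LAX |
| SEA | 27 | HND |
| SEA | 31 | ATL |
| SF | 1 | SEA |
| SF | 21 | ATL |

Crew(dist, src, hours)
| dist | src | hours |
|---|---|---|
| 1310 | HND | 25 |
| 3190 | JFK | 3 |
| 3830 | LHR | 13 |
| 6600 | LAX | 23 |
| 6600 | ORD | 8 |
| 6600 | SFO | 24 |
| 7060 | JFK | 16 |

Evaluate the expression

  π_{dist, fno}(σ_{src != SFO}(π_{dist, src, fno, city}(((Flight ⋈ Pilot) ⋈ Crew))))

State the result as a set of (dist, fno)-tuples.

Flight ⋈ Pilot (natural join on city): {(SEA, 6600, 10, SEA), (SEA, 6600, 18, LAX), (SEA, 6600, 20, LAX), (SEA, 6600, 27, HND), (SEA, 6600, 31, ATL), (SEA, 7060, 10, SEA), (SEA, 7060, 18, LAX), (SEA, 7060, 20, LAX), (SEA, 7060, 27, HND), (SEA, 7060, 31, ATL), (SF, 3280, 1, SEA), (SF, 3280, 21, ATL), (SF, 6330, 1, SEA), (SF, 6330, 21, ATL)}
(Flight ⋈ Pilot) ⋈ Crew (natural join on dist): {(SEA, 6600, 10, SEA, LAX, 23), (SEA, 6600, 10, SEA, ORD, 8), (SEA, 6600, 10, SEA, SFO, 24), (SEA, 6600, 18, LAX, LAX, 23), (SEA, 6600, 18, LAX, ORD, 8), (SEA, 6600, 18, LAX, SFO, 24), (SEA, 6600, 20, LAX, LAX, 23), (SEA, 6600, 20, LAX, ORD, 8), (SEA, 6600, 20, LAX, SFO, 24), (SEA, 6600, 27, HND, LAX, 23), (SEA, 6600, 27, HND, ORD, 8), (SEA, 6600, 27, HND, SFO, 24), (SEA, 6600, 31, ATL, LAX, 23), (SEA, 6600, 31, ATL, ORD, 8), (SEA, 6600, 31, ATL, SFO, 24), (SEA, 7060, 10, SEA, JFK, 16), (SEA, 7060, 18, LAX, JFK, 16), (SEA, 7060, 20, LAX, JFK, 16), (SEA, 7060, 27, HND, JFK, 16), (SEA, 7060, 31, ATL, JFK, 16)}
Keep only column(s) dist, src, fno, city: {(6600, LAX, 10, SEA), (6600, LAX, 18, SEA), (6600, LAX, 20, SEA), (6600, LAX, 27, SEA), (6600, LAX, 31, SEA), (6600, ORD, 10, SEA), (6600, ORD, 18, SEA), (6600, ORD, 20, SEA), (6600, ORD, 27, SEA), (6600, ORD, 31, SEA), (6600, SFO, 10, SEA), (6600, SFO, 18, SEA), (6600, SFO, 20, SEA), (6600, SFO, 27, SEA), (6600, SFO, 31, SEA), (7060, JFK, 10, SEA), (7060, JFK, 18, SEA), (7060, JFK, 20, SEA), (7060, JFK, 27, SEA), (7060, JFK, 31, SEA)}
σ[src != SFO]: keep tuples satisfying src != SFO → {(6600, LAX, 10, SEA), (6600, LAX, 18, SEA), (6600, LAX, 20, SEA), (6600, LAX, 27, SEA), (6600, LAX, 31, SEA), (6600, ORD, 10, SEA), (6600, ORD, 18, SEA), (6600, ORD, 20, SEA), (6600, ORD, 27, SEA), (6600, ORD, 31, SEA), (7060, JFK, 10, SEA), (7060, JFK, 18, SEA), (7060, JFK, 20, SEA), (7060, JFK, 27, SEA), (7060, JFK, 31, SEA)}
Keep only column(s) dist, fno (5 duplicate(s) eliminated): {(6600, 10), (6600, 18), (6600, 20), (6600, 27), (6600, 31), (7060, 10), (7060, 18), (7060, 20), (7060, 27), (7060, 31)}

{(6600, 10), (6600, 18), (6600, 20), (6600, 27), (6600, 31), (7060, 10), (7060, 18), (7060, 20), (7060, 27), (7060, 31)}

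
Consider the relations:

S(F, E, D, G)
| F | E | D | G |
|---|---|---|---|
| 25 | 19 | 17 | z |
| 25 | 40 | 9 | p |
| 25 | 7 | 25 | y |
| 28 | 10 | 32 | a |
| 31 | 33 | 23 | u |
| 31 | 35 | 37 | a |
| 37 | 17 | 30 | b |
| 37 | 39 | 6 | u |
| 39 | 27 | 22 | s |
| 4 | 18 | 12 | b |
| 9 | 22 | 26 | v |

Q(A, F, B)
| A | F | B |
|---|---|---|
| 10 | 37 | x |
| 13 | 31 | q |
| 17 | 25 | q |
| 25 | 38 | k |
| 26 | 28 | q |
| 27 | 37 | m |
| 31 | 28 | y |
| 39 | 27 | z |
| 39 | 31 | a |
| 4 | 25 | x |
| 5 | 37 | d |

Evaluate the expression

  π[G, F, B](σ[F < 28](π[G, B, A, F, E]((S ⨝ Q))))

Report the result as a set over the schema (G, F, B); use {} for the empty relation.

Natural join on F: {(25, 19, 17, z, 17, q), (25, 19, 17, z, 4, x), (25, 40, 9, p, 17, q), (25, 40, 9, p, 4, x), (25, 7, 25, y, 17, q), (25, 7, 25, y, 4, x), (28, 10, 32, a, 26, q), (28, 10, 32, a, 31, y), (31, 33, 23, u, 13, q), (31, 33, 23, u, 39, a), (31, 35, 37, a, 13, q), (31, 35, 37, a, 39, a), (37, 17, 30, b, 10, x), (37, 17, 30, b, 27, m), (37, 17, 30, b, 5, d), (37, 39, 6, u, 10, x), (37, 39, 6, u, 27, m), (37, 39, 6, u, 5, d)}
Keep only column(s) G, B, A, F, E: {(a, a, 39, 31, 35), (a, q, 13, 31, 35), (a, q, 26, 28, 10), (a, y, 31, 28, 10), (b, d, 5, 37, 17), (b, m, 27, 37, 17), (b, x, 10, 37, 17), (p, q, 17, 25, 40), (p, x, 4, 25, 40), (u, a, 39, 31, 33), (u, d, 5, 37, 39), (u, m, 27, 37, 39), (u, q, 13, 31, 33), (u, x, 10, 37, 39), (y, q, 17, 25, 7), (y, x, 4, 25, 7), (z, q, 17, 25, 19), (z, x, 4, 25, 19)}
σ[F < 28]: keep tuples satisfying F < 28 → {(p, q, 17, 25, 40), (p, x, 4, 25, 40), (y, q, 17, 25, 7), (y, x, 4, 25, 7), (z, q, 17, 25, 19), (z, x, 4, 25, 19)}
Keep only column(s) G, F, B: {(p, 25, q), (p, 25, x), (y, 25, q), (y, 25, x), (z, 25, q), (z, 25, x)}

{(p, 25, q), (p, 25, x), (y, 25, q), (y, 25, x), (z, 25, q), (z, 25, x)}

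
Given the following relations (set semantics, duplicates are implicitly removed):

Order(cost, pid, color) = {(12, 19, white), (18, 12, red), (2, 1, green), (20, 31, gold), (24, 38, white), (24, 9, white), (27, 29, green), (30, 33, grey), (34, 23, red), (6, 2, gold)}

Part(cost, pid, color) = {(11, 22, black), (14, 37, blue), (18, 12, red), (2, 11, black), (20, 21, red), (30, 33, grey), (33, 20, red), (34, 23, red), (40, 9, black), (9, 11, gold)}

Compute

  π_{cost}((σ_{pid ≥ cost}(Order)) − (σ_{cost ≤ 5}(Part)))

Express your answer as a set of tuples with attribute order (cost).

{12, 20, 24, 27, 30}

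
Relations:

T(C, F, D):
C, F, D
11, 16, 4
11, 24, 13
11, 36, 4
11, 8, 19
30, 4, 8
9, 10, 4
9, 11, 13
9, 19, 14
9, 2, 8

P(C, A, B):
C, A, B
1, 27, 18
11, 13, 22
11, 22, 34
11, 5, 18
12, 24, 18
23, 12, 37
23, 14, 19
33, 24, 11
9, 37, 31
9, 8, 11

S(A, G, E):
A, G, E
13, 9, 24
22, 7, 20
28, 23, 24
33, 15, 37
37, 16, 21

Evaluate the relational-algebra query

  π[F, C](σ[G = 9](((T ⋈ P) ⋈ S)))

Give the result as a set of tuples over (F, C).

{(16, 11), (24, 11), (36, 11), (8, 11)}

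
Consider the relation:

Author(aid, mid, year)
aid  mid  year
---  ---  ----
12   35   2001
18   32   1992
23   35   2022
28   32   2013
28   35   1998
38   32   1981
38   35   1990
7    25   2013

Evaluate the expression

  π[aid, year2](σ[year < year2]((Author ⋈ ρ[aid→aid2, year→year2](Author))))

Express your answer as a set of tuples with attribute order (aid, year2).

{(12, 2022), (18, 2013), (28, 2001), (28, 2022), (38, 1992), (38, 1998), (38, 2001), (38, 2013), (38, 2022)}

ρ[aid→aid2, year→year2]: schema becomes (aid2, mid, year2); tuples unchanged.
Joining Author and ρ[aid→aid2, year→year2](Author) on mid yields {(12, 35, 2001, 12, 2001), (12, 35, 2001, 23, 2022), (12, 35, 2001, 28, 1998), (12, 35, 2001, 38, 1990), (18, 32, 1992, 18, 1992), (18, 32, 1992, 28, 2013), (18, 32, 1992, 38, 1981), (23, 35, 2022, 12, 2001), (23, 35, 2022, 23, 2022), (23, 35, 2022, 28, 1998), (23, 35, 2022, 38, 1990), (28, 32, 2013, 18, 1992), (28, 32, 2013, 28, 2013), (28, 32, 2013, 38, 1981), (28, 35, 1998, 12, 2001), (28, 35, 1998, 23, 2022), (28, 35, 1998, 28, 1998), (28, 35, 1998, 38, 1990), (38, 32, 1981, 18, 1992), (38, 32, 1981, 28, 2013), (38, 32, 1981, 38, 1981), (38, 35, 1990, 12, 2001), (38, 35, 1990, 23, 2022), (38, 35, 1990, 28, 1998), (38, 35, 1990, 38, 1990), (7, 25, 2013, 7, 2013)}.
Selection year < year2: {(12, 35, 2001, 23, 2022), (18, 32, 1992, 28, 2013), (28, 35, 1998, 12, 2001), (28, 35, 1998, 23, 2022), (38, 32, 1981, 18, 1992), (38, 32, 1981, 28, 2013), (38, 35, 1990, 12, 2001), (38, 35, 1990, 23, 2022), (38, 35, 1990, 28, 1998)}
Projecting to aid, year2: {(12, 2022), (18, 2013), (28, 2001), (28, 2022), (38, 1992), (38, 1998), (38, 2001), (38, 2013), (38, 2022)}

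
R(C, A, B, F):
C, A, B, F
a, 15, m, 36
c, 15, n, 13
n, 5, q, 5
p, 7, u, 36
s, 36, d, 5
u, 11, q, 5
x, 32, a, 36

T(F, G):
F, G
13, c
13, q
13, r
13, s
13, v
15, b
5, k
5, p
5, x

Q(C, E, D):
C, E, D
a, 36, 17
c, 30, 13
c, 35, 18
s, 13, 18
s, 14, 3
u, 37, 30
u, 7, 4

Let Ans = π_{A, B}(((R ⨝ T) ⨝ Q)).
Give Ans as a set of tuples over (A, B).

{(11, q), (15, n), (36, d)}

Joining R and T on F yields {(c, 15, n, 13, c), (c, 15, n, 13, q), (c, 15, n, 13, r), (c, 15, n, 13, s), (c, 15, n, 13, v), (n, 5, q, 5, k), (n, 5, q, 5, p), (n, 5, q, 5, x), (s, 36, d, 5, k), (s, 36, d, 5, p), (s, 36, d, 5, x), (u, 11, q, 5, k), (u, 11, q, 5, p), (u, 11, q, 5, x)}.
Joining (R ⨝ T) and Q on C yields {(c, 15, n, 13, c, 30, 13), (c, 15, n, 13, c, 35, 18), (c, 15, n, 13, q, 30, 13), (c, 15, n, 13, q, 35, 18), (c, 15, n, 13, r, 30, 13), (c, 15, n, 13, r, 35, 18), (c, 15, n, 13, s, 30, 13), (c, 15, n, 13, s, 35, 18), (c, 15, n, 13, v, 30, 13), (c, 15, n, 13, v, 35, 18), (s, 36, d, 5, k, 13, 18), (s, 36, d, 5, k, 14, 3), (s, 36, d, 5, p, 13, 18), (s, 36, d, 5, p, 14, 3), (s, 36, d, 5, x, 13, 18), (s, 36, d, 5, x, 14, 3), (u, 11, q, 5, k, 37, 30), (u, 11, q, 5, k, 7, 4), (u, 11, q, 5, p, 37, 30), (u, 11, q, 5, p, 7, 4), (u, 11, q, 5, x, 37, 30), (u, 11, q, 5, x, 7, 4)}.
π_{A, B} gives {(11, q), (15, n), (36, d)} (19 duplicate(s) eliminated).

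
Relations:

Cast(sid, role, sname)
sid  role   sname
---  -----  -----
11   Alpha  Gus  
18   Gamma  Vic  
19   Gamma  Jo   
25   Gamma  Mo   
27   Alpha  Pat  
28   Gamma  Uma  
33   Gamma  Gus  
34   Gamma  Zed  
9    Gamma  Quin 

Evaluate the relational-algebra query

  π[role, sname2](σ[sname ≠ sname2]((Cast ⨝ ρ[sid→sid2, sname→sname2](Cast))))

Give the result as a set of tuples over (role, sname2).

{(Alpha, Gus), (Alpha, Pat), (Gamma, Gus), (Gamma, Jo), (Gamma, Mo), (Gamma, Quin), (Gamma, Uma), (Gamma, Vic), (Gamma, Zed)}

ρ[sid→sid2, sname→sname2]: schema becomes (sid2, role, sname2); tuples unchanged.
Natural join on role: {(11, Alpha, Gus, 11, Gus), (11, Alpha, Gus, 27, Pat), (18, Gamma, Vic, 18, Vic), (18, Gamma, Vic, 19, Jo), (18, Gamma, Vic, 25, Mo), (18, Gamma, Vic, 28, Uma), (18, Gamma, Vic, 33, Gus), (18, Gamma, Vic, 34, Zed), (18, Gamma, Vic, 9, Quin), (19, Gamma, Jo, 18, Vic), (19, Gamma, Jo, 19, Jo), (19, Gamma, Jo, 25, Mo), (19, Gamma, Jo, 28, Uma), (19, Gamma, Jo, 33, Gus), (19, Gamma, Jo, 34, Zed), (19, Gamma, Jo, 9, Quin), (25, Gamma, Mo, 18, Vic), (25, Gamma, Mo, 19, Jo), (25, Gamma, Mo, 25, Mo), (25, Gamma, Mo, 28, Uma), (25, Gamma, Mo, 33, Gus), (25, Gamma, Mo, 34, Zed), (25, Gamma, Mo, 9, Quin), (27, Alpha, Pat, 11, Gus), (27, Alpha, Pat, 27, Pat), (28, Gamma, Uma, 18, Vic), (28, Gamma, Uma, 19, Jo), (28, Gamma, Uma, 25, Mo), (28, Gamma, Uma, 28, Uma), (28, Gamma, Uma, 33, Gus), (28, Gamma, Uma, 34, Zed), (28, Gamma, Uma, 9, Quin), (33, Gamma, Gus, 18, Vic), (33, Gamma, Gus, 19, Jo), (33, Gamma, Gus, 25, Mo), (33, Gamma, Gus, 28, Uma), (33, Gamma, Gus, 33, Gus), (33, Gamma, Gus, 34, Zed), (33, Gamma, Gus, 9, Quin), (34, Gamma, Zed, 18, Vic), (34, Gamma, Zed, 19, Jo), (34, Gamma, Zed, 25, Mo), (34, Gamma, Zed, 28, Uma), (34, Gamma, Zed, 33, Gus), (34, Gamma, Zed, 34, Zed), (34, Gamma, Zed, 9, Quin), (9, Gamma, Quin, 18, Vic), (9, Gamma, Quin, 19, Jo), (9, Gamma, Quin, 25, Mo), (9, Gamma, Quin, 28, Uma), (9, Gamma, Quin, 33, Gus), (9, Gamma, Quin, 34, Zed), (9, Gamma, Quin, 9, Quin)}
Filtering on sname ≠ sname2 leaves {(11, Alpha, Gus, 27, Pat), (18, Gamma, Vic, 19, Jo), (18, Gamma, Vic, 25, Mo), (18, Gamma, Vic, 28, Uma), (18, Gamma, Vic, 33, Gus), (18, Gamma, Vic, 34, Zed), (18, Gamma, Vic, 9, Quin), (19, Gamma, Jo, 18, Vic), (19, Gamma, Jo, 25, Mo), (19, Gamma, Jo, 28, Uma), (19, Gamma, Jo, 33, Gus), (19, Gamma, Jo, 34, Zed), (19, Gamma, Jo, 9, Quin), (25, Gamma, Mo, 18, Vic), (25, Gamma, Mo, 19, Jo), (25, Gamma, Mo, 28, Uma), (25, Gamma, Mo, 33, Gus), (25, Gamma, Mo, 34, Zed), (25, Gamma, Mo, 9, Quin), (27, Alpha, Pat, 11, Gus), (28, Gamma, Uma, 18, Vic), (28, Gamma, Uma, 19, Jo), (28, Gamma, Uma, 25, Mo), (28, Gamma, Uma, 33, Gus), (28, Gamma, Uma, 34, Zed), (28, Gamma, Uma, 9, Quin), (33, Gamma, Gus, 18, Vic), (33, Gamma, Gus, 19, Jo), (33, Gamma, Gus, 25, Mo), (33, Gamma, Gus, 28, Uma), (33, Gamma, Gus, 34, Zed), (33, Gamma, Gus, 9, Quin), (34, Gamma, Zed, 18, Vic), (34, Gamma, Zed, 19, Jo), (34, Gamma, Zed, 25, Mo), (34, Gamma, Zed, 28, Uma), (34, Gamma, Zed, 33, Gus), (34, Gamma, Zed, 9, Quin), (9, Gamma, Quin, 18, Vic), (9, Gamma, Quin, 19, Jo), (9, Gamma, Quin, 25, Mo), (9, Gamma, Quin, 28, Uma), (9, Gamma, Quin, 33, Gus), (9, Gamma, Quin, 34, Zed)}.
Projecting to role, sname2 (35 duplicate(s) eliminated): {(Alpha, Gus), (Alpha, Pat), (Gamma, Gus), (Gamma, Jo), (Gamma, Mo), (Gamma, Quin), (Gamma, Uma), (Gamma, Vic), (Gamma, Zed)}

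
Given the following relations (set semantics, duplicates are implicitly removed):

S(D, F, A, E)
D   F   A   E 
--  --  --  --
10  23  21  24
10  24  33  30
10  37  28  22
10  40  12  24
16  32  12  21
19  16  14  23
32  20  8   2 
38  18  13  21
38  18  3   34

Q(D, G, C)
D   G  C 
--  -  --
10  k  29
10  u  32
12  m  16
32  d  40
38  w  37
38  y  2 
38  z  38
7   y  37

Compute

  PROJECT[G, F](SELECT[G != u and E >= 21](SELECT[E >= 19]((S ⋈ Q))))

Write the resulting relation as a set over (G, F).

{(k, 23), (k, 24), (k, 37), (k, 40), (w, 18), (y, 18), (z, 18)}

S ⋈ Q (natural join on D): {(10, 23, 21, 24, k, 29), (10, 23, 21, 24, u, 32), (10, 24, 33, 30, k, 29), (10, 24, 33, 30, u, 32), (10, 37, 28, 22, k, 29), (10, 37, 28, 22, u, 32), (10, 40, 12, 24, k, 29), (10, 40, 12, 24, u, 32), (32, 20, 8, 2, d, 40), (38, 18, 13, 21, w, 37), (38, 18, 13, 21, y, 2), (38, 18, 13, 21, z, 38), (38, 18, 3, 34, w, 37), (38, 18, 3, 34, y, 2), (38, 18, 3, 34, z, 38)}
Filtering on E >= 19 leaves {(10, 23, 21, 24, k, 29), (10, 23, 21, 24, u, 32), (10, 24, 33, 30, k, 29), (10, 24, 33, 30, u, 32), (10, 37, 28, 22, k, 29), (10, 37, 28, 22, u, 32), (10, 40, 12, 24, k, 29), (10, 40, 12, 24, u, 32), (38, 18, 13, 21, w, 37), (38, 18, 13, 21, y, 2), (38, 18, 13, 21, z, 38), (38, 18, 3, 34, w, 37), (38, 18, 3, 34, y, 2), (38, 18, 3, 34, z, 38)}.
Filtering on G != u and E >= 21 leaves {(10, 23, 21, 24, k, 29), (10, 24, 33, 30, k, 29), (10, 37, 28, 22, k, 29), (10, 40, 12, 24, k, 29), (38, 18, 13, 21, w, 37), (38, 18, 13, 21, y, 2), (38, 18, 13, 21, z, 38), (38, 18, 3, 34, w, 37), (38, 18, 3, 34, y, 2), (38, 18, 3, 34, z, 38)}.
Projecting to G, F (3 duplicate(s) eliminated): {(k, 23), (k, 24), (k, 37), (k, 40), (w, 18), (y, 18), (z, 18)}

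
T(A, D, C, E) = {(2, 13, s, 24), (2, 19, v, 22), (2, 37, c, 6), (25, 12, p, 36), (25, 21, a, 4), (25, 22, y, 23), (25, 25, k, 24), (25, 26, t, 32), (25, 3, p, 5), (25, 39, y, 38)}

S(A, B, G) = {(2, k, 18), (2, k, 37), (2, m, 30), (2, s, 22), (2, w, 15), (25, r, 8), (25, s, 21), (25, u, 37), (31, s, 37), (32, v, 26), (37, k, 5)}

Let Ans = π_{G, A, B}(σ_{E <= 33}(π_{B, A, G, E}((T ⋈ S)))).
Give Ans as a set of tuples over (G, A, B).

Natural join on A: {(2, 13, s, 24, k, 18), (2, 13, s, 24, k, 37), (2, 13, s, 24, m, 30), (2, 13, s, 24, s, 22), (2, 13, s, 24, w, 15), (2, 19, v, 22, k, 18), (2, 19, v, 22, k, 37), (2, 19, v, 22, m, 30), (2, 19, v, 22, s, 22), (2, 19, v, 22, w, 15), (2, 37, c, 6, k, 18), (2, 37, c, 6, k, 37), (2, 37, c, 6, m, 30), (2, 37, c, 6, s, 22), (2, 37, c, 6, w, 15), (25, 12, p, 36, r, 8), (25, 12, p, 36, s, 21), (25, 12, p, 36, u, 37), (25, 21, a, 4, r, 8), (25, 21, a, 4, s, 21), (25, 21, a, 4, u, 37), (25, 22, y, 23, r, 8), (25, 22, y, 23, s, 21), (25, 22, y, 23, u, 37), (25, 25, k, 24, r, 8), (25, 25, k, 24, s, 21), (25, 25, k, 24, u, 37), (25, 26, t, 32, r, 8), (25, 26, t, 32, s, 21), (25, 26, t, 32, u, 37), (25, 3, p, 5, r, 8), (25, 3, p, 5, s, 21), (25, 3, p, 5, u, 37), (25, 39, y, 38, r, 8), (25, 39, y, 38, s, 21), (25, 39, y, 38, u, 37)}
Projecting to B, A, G, E: {(k, 2, 18, 22), (k, 2, 18, 24), (k, 2, 18, 6), (k, 2, 37, 22), (k, 2, 37, 24), (k, 2, 37, 6), (m, 2, 30, 22), (m, 2, 30, 24), (m, 2, 30, 6), (r, 25, 8, 23), (r, 25, 8, 24), (r, 25, 8, 32), (r, 25, 8, 36), (r, 25, 8, 38), (r, 25, 8, 4), (r, 25, 8, 5), (s, 2, 22, 22), (s, 2, 22, 24), (s, 2, 22, 6), (s, 25, 21, 23), (s, 25, 21, 24), (s, 25, 21, 32), (s, 25, 21, 36), (s, 25, 21, 38), (s, 25, 21, 4), (s, 25, 21, 5), (u, 25, 37, 23), (u, 25, 37, 24), (u, 25, 37, 32), (u, 25, 37, 36), (u, 25, 37, 38), (u, 25, 37, 4), (u, 25, 37, 5), (w, 2, 15, 22), (w, 2, 15, 24), (w, 2, 15, 6)}
Apply σ_{E <= 33}; surviving tuples: {(k, 2, 18, 22), (k, 2, 18, 24), (k, 2, 18, 6), (k, 2, 37, 22), (k, 2, 37, 24), (k, 2, 37, 6), (m, 2, 30, 22), (m, 2, 30, 24), (m, 2, 30, 6), (r, 25, 8, 23), (r, 25, 8, 24), (r, 25, 8, 32), (r, 25, 8, 4), (r, 25, 8, 5), (s, 2, 22, 22), (s, 2, 22, 24), (s, 2, 22, 6), (s, 25, 21, 23), (s, 25, 21, 24), (s, 25, 21, 32), (s, 25, 21, 4), (s, 25, 21, 5), (u, 25, 37, 23), (u, 25, 37, 24), (u, 25, 37, 32), (u, 25, 37, 4), (u, 25, 37, 5), (w, 2, 15, 22), (w, 2, 15, 24), (w, 2, 15, 6)}
Projecting to G, A, B (22 duplicate(s) eliminated): {(15, 2, w), (18, 2, k), (21, 25, s), (22, 2, s), (30, 2, m), (37, 2, k), (37, 25, u), (8, 25, r)}

{(15, 2, w), (18, 2, k), (21, 25, s), (22, 2, s), (30, 2, m), (37, 2, k), (37, 25, u), (8, 25, r)}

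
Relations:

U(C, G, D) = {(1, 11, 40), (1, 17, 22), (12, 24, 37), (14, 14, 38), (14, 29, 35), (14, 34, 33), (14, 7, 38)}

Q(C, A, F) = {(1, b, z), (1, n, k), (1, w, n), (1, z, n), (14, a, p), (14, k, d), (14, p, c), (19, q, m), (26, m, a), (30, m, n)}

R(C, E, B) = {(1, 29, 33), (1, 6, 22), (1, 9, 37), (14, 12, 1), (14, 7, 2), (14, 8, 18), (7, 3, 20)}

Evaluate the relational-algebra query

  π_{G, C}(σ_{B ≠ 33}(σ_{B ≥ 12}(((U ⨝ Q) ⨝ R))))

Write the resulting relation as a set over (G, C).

{(11, 1), (14, 14), (17, 1), (29, 14), (34, 14), (7, 14)}

Joining U and Q on C yields {(1, 11, 40, b, z), (1, 11, 40, n, k), (1, 11, 40, w, n), (1, 11, 40, z, n), (1, 17, 22, b, z), (1, 17, 22, n, k), (1, 17, 22, w, n), (1, 17, 22, z, n), (14, 14, 38, a, p), (14, 14, 38, k, d), (14, 14, 38, p, c), (14, 29, 35, a, p), (14, 29, 35, k, d), (14, 29, 35, p, c), (14, 34, 33, a, p), (14, 34, 33, k, d), (14, 34, 33, p, c), (14, 7, 38, a, p), (14, 7, 38, k, d), (14, 7, 38, p, c)}.
Joining (U ⨝ Q) and R on C yields {(1, 11, 40, b, z, 29, 33), (1, 11, 40, b, z, 6, 22), (1, 11, 40, b, z, 9, 37), (1, 11, 40, n, k, 29, 33), (1, 11, 40, n, k, 6, 22), (1, 11, 40, n, k, 9, 37), (1, 11, 40, w, n, 29, 33), (1, 11, 40, w, n, 6, 22), (1, 11, 40, w, n, 9, 37), (1, 11, 40, z, n, 29, 33), (1, 11, 40, z, n, 6, 22), (1, 11, 40, z, n, 9, 37), (1, 17, 22, b, z, 29, 33), (1, 17, 22, b, z, 6, 22), (1, 17, 22, b, z, 9, 37), (1, 17, 22, n, k, 29, 33), (1, 17, 22, n, k, 6, 22), (1, 17, 22, n, k, 9, 37), (1, 17, 22, w, n, 29, 33), (1, 17, 22, w, n, 6, 22), (1, 17, 22, w, n, 9, 37), (1, 17, 22, z, n, 29, 33), (1, 17, 22, z, n, 6, 22), (1, 17, 22, z, n, 9, 37), (14, 14, 38, a, p, 12, 1), (14, 14, 38, a, p, 7, 2), (14, 14, 38, a, p, 8, 18), (14, 14, 38, k, d, 12, 1), (14, 14, 38, k, d, 7, 2), (14, 14, 38, k, d, 8, 18), (14, 14, 38, p, c, 12, 1), (14, 14, 38, p, c, 7, 2), (14, 14, 38, p, c, 8, 18), (14, 29, 35, a, p, 12, 1), (14, 29, 35, a, p, 7, 2), (14, 29, 35, a, p, 8, 18), (14, 29, 35, k, d, 12, 1), (14, 29, 35, k, d, 7, 2), (14, 29, 35, k, d, 8, 18), (14, 29, 35, p, c, 12, 1), (14, 29, 35, p, c, 7, 2), (14, 29, 35, p, c, 8, 18), (14, 34, 33, a, p, 12, 1), (14, 34, 33, a, p, 7, 2), (14, 34, 33, a, p, 8, 18), (14, 34, 33, k, d, 12, 1), (14, 34, 33, k, d, 7, 2), (14, 34, 33, k, d, 8, 18), (14, 34, 33, p, c, 12, 1), (14, 34, 33, p, c, 7, 2), (14, 34, 33, p, c, 8, 18), (14, 7, 38, a, p, 12, 1), (14, 7, 38, a, p, 7, 2), (14, 7, 38, a, p, 8, 18), (14, 7, 38, k, d, 12, 1), (14, 7, 38, k, d, 7, 2), (14, 7, 38, k, d, 8, 18), (14, 7, 38, p, c, 12, 1), (14, 7, 38, p, c, 7, 2), (14, 7, 38, p, c, 8, 18)}.
Filtering on B ≥ 12 leaves {(1, 11, 40, b, z, 29, 33), (1, 11, 40, b, z, 6, 22), (1, 11, 40, b, z, 9, 37), (1, 11, 40, n, k, 29, 33), (1, 11, 40, n, k, 6, 22), (1, 11, 40, n, k, 9, 37), (1, 11, 40, w, n, 29, 33), (1, 11, 40, w, n, 6, 22), (1, 11, 40, w, n, 9, 37), (1, 11, 40, z, n, 29, 33), (1, 11, 40, z, n, 6, 22), (1, 11, 40, z, n, 9, 37), (1, 17, 22, b, z, 29, 33), (1, 17, 22, b, z, 6, 22), (1, 17, 22, b, z, 9, 37), (1, 17, 22, n, k, 29, 33), (1, 17, 22, n, k, 6, 22), (1, 17, 22, n, k, 9, 37), (1, 17, 22, w, n, 29, 33), (1, 17, 22, w, n, 6, 22), (1, 17, 22, w, n, 9, 37), (1, 17, 22, z, n, 29, 33), (1, 17, 22, z, n, 6, 22), (1, 17, 22, z, n, 9, 37), (14, 14, 38, a, p, 8, 18), (14, 14, 38, k, d, 8, 18), (14, 14, 38, p, c, 8, 18), (14, 29, 35, a, p, 8, 18), (14, 29, 35, k, d, 8, 18), (14, 29, 35, p, c, 8, 18), (14, 34, 33, a, p, 8, 18), (14, 34, 33, k, d, 8, 18), (14, 34, 33, p, c, 8, 18), (14, 7, 38, a, p, 8, 18), (14, 7, 38, k, d, 8, 18), (14, 7, 38, p, c, 8, 18)}.
Filtering on B ≠ 33 leaves {(1, 11, 40, b, z, 6, 22), (1, 11, 40, b, z, 9, 37), (1, 11, 40, n, k, 6, 22), (1, 11, 40, n, k, 9, 37), (1, 11, 40, w, n, 6, 22), (1, 11, 40, w, n, 9, 37), (1, 11, 40, z, n, 6, 22), (1, 11, 40, z, n, 9, 37), (1, 17, 22, b, z, 6, 22), (1, 17, 22, b, z, 9, 37), (1, 17, 22, n, k, 6, 22), (1, 17, 22, n, k, 9, 37), (1, 17, 22, w, n, 6, 22), (1, 17, 22, w, n, 9, 37), (1, 17, 22, z, n, 6, 22), (1, 17, 22, z, n, 9, 37), (14, 14, 38, a, p, 8, 18), (14, 14, 38, k, d, 8, 18), (14, 14, 38, p, c, 8, 18), (14, 29, 35, a, p, 8, 18), (14, 29, 35, k, d, 8, 18), (14, 29, 35, p, c, 8, 18), (14, 34, 33, a, p, 8, 18), (14, 34, 33, k, d, 8, 18), (14, 34, 33, p, c, 8, 18), (14, 7, 38, a, p, 8, 18), (14, 7, 38, k, d, 8, 18), (14, 7, 38, p, c, 8, 18)}.
Keep only column(s) G, C (22 duplicate(s) eliminated): {(11, 1), (14, 14), (17, 1), (29, 14), (34, 14), (7, 14)}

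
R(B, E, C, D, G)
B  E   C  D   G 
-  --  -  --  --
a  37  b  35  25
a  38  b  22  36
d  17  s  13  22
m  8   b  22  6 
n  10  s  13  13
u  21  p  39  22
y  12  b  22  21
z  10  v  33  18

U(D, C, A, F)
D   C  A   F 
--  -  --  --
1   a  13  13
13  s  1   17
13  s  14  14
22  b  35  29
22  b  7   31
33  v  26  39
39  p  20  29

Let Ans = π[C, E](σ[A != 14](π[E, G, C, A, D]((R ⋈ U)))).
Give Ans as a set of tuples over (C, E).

{(b, 12), (b, 38), (b, 8), (p, 21), (s, 10), (s, 17), (v, 10)}

R ⋈ U (natural join on C, D): {(a, 38, b, 22, 36, 35, 29), (a, 38, b, 22, 36, 7, 31), (d, 17, s, 13, 22, 1, 17), (d, 17, s, 13, 22, 14, 14), (m, 8, b, 22, 6, 35, 29), (m, 8, b, 22, 6, 7, 31), (n, 10, s, 13, 13, 1, 17), (n, 10, s, 13, 13, 14, 14), (u, 21, p, 39, 22, 20, 29), (y, 12, b, 22, 21, 35, 29), (y, 12, b, 22, 21, 7, 31), (z, 10, v, 33, 18, 26, 39)}
Projecting to E, G, C, A, D: {(10, 13, s, 1, 13), (10, 13, s, 14, 13), (10, 18, v, 26, 33), (12, 21, b, 35, 22), (12, 21, b, 7, 22), (17, 22, s, 1, 13), (17, 22, s, 14, 13), (21, 22, p, 20, 39), (38, 36, b, 35, 22), (38, 36, b, 7, 22), (8, 6, b, 35, 22), (8, 6, b, 7, 22)}
Filtering on A != 14 leaves {(10, 13, s, 1, 13), (10, 18, v, 26, 33), (12, 21, b, 35, 22), (12, 21, b, 7, 22), (17, 22, s, 1, 13), (21, 22, p, 20, 39), (38, 36, b, 35, 22), (38, 36, b, 7, 22), (8, 6, b, 35, 22), (8, 6, b, 7, 22)}.
Projecting to C, E (3 duplicate(s) eliminated): {(b, 12), (b, 38), (b, 8), (p, 21), (s, 10), (s, 17), (v, 10)}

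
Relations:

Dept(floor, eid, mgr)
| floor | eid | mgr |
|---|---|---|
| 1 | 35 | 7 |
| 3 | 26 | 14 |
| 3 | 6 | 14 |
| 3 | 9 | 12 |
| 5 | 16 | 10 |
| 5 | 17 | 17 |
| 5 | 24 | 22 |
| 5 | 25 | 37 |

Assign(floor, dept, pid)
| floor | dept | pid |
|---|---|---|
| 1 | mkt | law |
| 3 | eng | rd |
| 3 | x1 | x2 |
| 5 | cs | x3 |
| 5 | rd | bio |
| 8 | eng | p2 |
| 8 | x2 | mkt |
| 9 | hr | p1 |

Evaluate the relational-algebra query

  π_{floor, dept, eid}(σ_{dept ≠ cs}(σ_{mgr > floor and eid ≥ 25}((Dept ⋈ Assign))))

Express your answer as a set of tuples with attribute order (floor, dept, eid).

{(1, mkt, 35), (3, eng, 26), (3, x1, 26), (5, rd, 25)}

Joining Dept and Assign on floor yields {(1, 35, 7, mkt, law), (3, 26, 14, eng, rd), (3, 26, 14, x1, x2), (3, 6, 14, eng, rd), (3, 6, 14, x1, x2), (3, 9, 12, eng, rd), (3, 9, 12, x1, x2), (5, 16, 10, cs, x3), (5, 16, 10, rd, bio), (5, 17, 17, cs, x3), (5, 17, 17, rd, bio), (5, 24, 22, cs, x3), (5, 24, 22, rd, bio), (5, 25, 37, cs, x3), (5, 25, 37, rd, bio)}.
Filtering on mgr > floor and eid ≥ 25 leaves {(1, 35, 7, mkt, law), (3, 26, 14, eng, rd), (3, 26, 14, x1, x2), (5, 25, 37, cs, x3), (5, 25, 37, rd, bio)}.
Filtering on dept ≠ cs leaves {(1, 35, 7, mkt, law), (3, 26, 14, eng, rd), (3, 26, 14, x1, x2), (5, 25, 37, rd, bio)}.
π_{floor, dept, eid} gives {(1, mkt, 35), (3, eng, 26), (3, x1, 26), (5, rd, 25)}.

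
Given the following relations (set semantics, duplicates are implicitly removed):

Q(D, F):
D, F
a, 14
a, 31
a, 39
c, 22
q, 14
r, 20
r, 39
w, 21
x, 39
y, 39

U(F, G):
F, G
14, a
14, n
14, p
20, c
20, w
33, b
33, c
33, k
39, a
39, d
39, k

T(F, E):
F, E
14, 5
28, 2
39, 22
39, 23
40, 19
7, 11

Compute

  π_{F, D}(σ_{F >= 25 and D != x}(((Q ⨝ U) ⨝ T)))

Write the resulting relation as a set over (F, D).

{(39, a), (39, r), (39, y)}

Q ⋈ U (natural join on F): {(a, 14, a), (a, 14, n), (a, 14, p), (a, 39, a), (a, 39, d), (a, 39, k), (q, 14, a), (q, 14, n), (q, 14, p), (r, 20, c), (r, 20, w), (r, 39, a), (r, 39, d), (r, 39, k), (x, 39, a), (x, 39, d), (x, 39, k), (y, 39, a), (y, 39, d), (y, 39, k)}
(Q ⨝ U) ⋈ T (natural join on F): {(a, 14, a, 5), (a, 14, n, 5), (a, 14, p, 5), (a, 39, a, 22), (a, 39, a, 23), (a, 39, d, 22), (a, 39, d, 23), (a, 39, k, 22), (a, 39, k, 23), (q, 14, a, 5), (q, 14, n, 5), (q, 14, p, 5), (r, 39, a, 22), (r, 39, a, 23), (r, 39, d, 22), (r, 39, d, 23), (r, 39, k, 22), (r, 39, k, 23), (x, 39, a, 22), (x, 39, a, 23), (x, 39, d, 22), (x, 39, d, 23), (x, 39, k, 22), (x, 39, k, 23), (y, 39, a, 22), (y, 39, a, 23), (y, 39, d, 22), (y, 39, d, 23), (y, 39, k, 22), (y, 39, k, 23)}
Filtering on F >= 25 and D != x leaves {(a, 39, a, 22), (a, 39, a, 23), (a, 39, d, 22), (a, 39, d, 23), (a, 39, k, 22), (a, 39, k, 23), (r, 39, a, 22), (r, 39, a, 23), (r, 39, d, 22), (r, 39, d, 23), (r, 39, k, 22), (r, 39, k, 23), (y, 39, a, 22), (y, 39, a, 23), (y, 39, d, 22), (y, 39, d, 23), (y, 39, k, 22), (y, 39, k, 23)}.
Projecting to F, D (15 duplicate(s) eliminated): {(39, a), (39, r), (39, y)}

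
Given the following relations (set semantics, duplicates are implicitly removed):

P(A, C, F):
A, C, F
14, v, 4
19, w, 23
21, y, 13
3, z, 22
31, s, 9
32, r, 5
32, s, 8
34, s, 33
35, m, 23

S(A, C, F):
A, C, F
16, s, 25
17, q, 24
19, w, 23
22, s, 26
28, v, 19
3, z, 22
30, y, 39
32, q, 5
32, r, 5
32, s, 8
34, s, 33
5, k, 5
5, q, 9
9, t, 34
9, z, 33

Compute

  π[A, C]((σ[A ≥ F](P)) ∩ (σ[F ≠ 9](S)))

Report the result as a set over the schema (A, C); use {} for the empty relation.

{(32, r), (32, s), (34, s)}

Selection A ≥ F: {(14, v, 4), (21, y, 13), (31, s, 9), (32, r, 5), (32, s, 8), (34, s, 33), (35, m, 23)}
Selection F ≠ 9: {(16, s, 25), (17, q, 24), (19, w, 23), (22, s, 26), (28, v, 19), (3, z, 22), (30, y, 39), (32, q, 5), (32, r, 5), (32, s, 8), (34, s, 33), (5, k, 5), (9, t, 34), (9, z, 33)}
Taking the intersection: {(32, r, 5), (32, s, 8), (34, s, 33)}
π[A, C]: project onto (A, C) → {(32, r), (32, s), (34, s)}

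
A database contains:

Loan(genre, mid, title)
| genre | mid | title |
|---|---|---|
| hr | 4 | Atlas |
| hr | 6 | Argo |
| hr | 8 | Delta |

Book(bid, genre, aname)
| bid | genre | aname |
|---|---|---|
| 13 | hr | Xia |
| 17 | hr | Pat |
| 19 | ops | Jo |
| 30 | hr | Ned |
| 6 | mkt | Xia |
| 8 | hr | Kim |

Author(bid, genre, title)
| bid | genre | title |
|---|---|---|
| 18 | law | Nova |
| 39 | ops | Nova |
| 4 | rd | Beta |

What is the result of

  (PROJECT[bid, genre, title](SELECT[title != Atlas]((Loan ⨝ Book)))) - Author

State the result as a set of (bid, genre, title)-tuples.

Loan ⋈ Book (natural join on genre): {(hr, 4, Atlas, 13, Xia), (hr, 4, Atlas, 17, Pat), (hr, 4, Atlas, 30, Ned), (hr, 4, Atlas, 8, Kim), (hr, 6, Argo, 13, Xia), (hr, 6, Argo, 17, Pat), (hr, 6, Argo, 30, Ned), (hr, 6, Argo, 8, Kim), (hr, 8, Delta, 13, Xia), (hr, 8, Delta, 17, Pat), (hr, 8, Delta, 30, Ned), (hr, 8, Delta, 8, Kim)}
Selection title != Atlas: {(hr, 6, Argo, 13, Xia), (hr, 6, Argo, 17, Pat), (hr, 6, Argo, 30, Ned), (hr, 6, Argo, 8, Kim), (hr, 8, Delta, 13, Xia), (hr, 8, Delta, 17, Pat), (hr, 8, Delta, 30, Ned), (hr, 8, Delta, 8, Kim)}
Projecting to bid, genre, title: {(13, hr, Argo), (13, hr, Delta), (17, hr, Argo), (17, hr, Delta), (30, hr, Argo), (30, hr, Delta), (8, hr, Argo), (8, hr, Delta)}
Taking the difference: {(13, hr, Argo), (13, hr, Delta), (17, hr, Argo), (17, hr, Delta), (30, hr, Argo), (30, hr, Delta), (8, hr, Argo), (8, hr, Delta)}

{(13, hr, Argo), (13, hr, Delta), (17, hr, Argo), (17, hr, Delta), (30, hr, Argo), (30, hr, Delta), (8, hr, Argo), (8, hr, Delta)}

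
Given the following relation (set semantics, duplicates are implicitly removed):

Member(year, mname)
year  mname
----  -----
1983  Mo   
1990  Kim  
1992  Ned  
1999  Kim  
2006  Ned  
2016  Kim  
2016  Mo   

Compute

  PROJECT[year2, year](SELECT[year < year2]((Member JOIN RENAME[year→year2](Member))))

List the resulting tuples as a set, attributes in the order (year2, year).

{(1999, 1990), (2006, 1992), (2016, 1983), (2016, 1990), (2016, 1999)}

ρ[year→year2]: schema becomes (year2, mname); tuples unchanged.
Member ⋈ RENAME[year→year2](Member) (natural join on mname): {(1983, Mo, 1983), (1983, Mo, 2016), (1990, Kim, 1990), (1990, Kim, 1999), (1990, Kim, 2016), (1992, Ned, 1992), (1992, Ned, 2006), (1999, Kim, 1990), (1999, Kim, 1999), (1999, Kim, 2016), (2006, Ned, 1992), (2006, Ned, 2006), (2016, Kim, 1990), (2016, Kim, 1999), (2016, Kim, 2016), (2016, Mo, 1983), (2016, Mo, 2016)}
Filtering on year < year2 leaves {(1983, Mo, 2016), (1990, Kim, 1999), (1990, Kim, 2016), (1992, Ned, 2006), (1999, Kim, 2016)}.
π_{year2, year} gives {(1999, 1990), (2006, 1992), (2016, 1983), (2016, 1990), (2016, 1999)}.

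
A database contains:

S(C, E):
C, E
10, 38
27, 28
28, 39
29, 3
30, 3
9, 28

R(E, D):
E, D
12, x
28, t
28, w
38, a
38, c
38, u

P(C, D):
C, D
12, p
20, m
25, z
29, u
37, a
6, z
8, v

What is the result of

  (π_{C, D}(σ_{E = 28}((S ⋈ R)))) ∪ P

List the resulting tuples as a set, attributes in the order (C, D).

S ⋈ R (natural join on E): {(10, 38, a), (10, 38, c), (10, 38, u), (27, 28, t), (27, 28, w), (9, 28, t), (9, 28, w)}
σ[E = 28]: keep tuples satisfying E = 28 → {(27, 28, t), (27, 28, w), (9, 28, t), (9, 28, w)}
Projecting to C, D: {(27, t), (27, w), (9, t), (9, w)}
Taking the union: {(12, p), (20, m), (25, z), (27, t), (27, w), (29, u), (37, a), (6, z), (8, v), (9, t), (9, w)}

{(12, p), (20, m), (25, z), (27, t), (27, w), (29, u), (37, a), (6, z), (8, v), (9, t), (9, w)}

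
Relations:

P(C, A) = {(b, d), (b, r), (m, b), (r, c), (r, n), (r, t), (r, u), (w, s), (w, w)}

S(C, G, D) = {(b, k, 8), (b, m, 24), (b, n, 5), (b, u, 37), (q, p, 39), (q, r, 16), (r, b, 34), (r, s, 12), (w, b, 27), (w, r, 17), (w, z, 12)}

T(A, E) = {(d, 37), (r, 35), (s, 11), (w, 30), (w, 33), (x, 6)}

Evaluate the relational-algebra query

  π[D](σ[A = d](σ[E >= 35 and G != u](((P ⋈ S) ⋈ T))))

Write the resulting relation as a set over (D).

{24, 5, 8}

P ⋈ S (natural join on C): {(b, d, k, 8), (b, d, m, 24), (b, d, n, 5), (b, d, u, 37), (b, r, k, 8), (b, r, m, 24), (b, r, n, 5), (b, r, u, 37), (r, c, b, 34), (r, c, s, 12), (r, n, b, 34), (r, n, s, 12), (r, t, b, 34), (r, t, s, 12), (r, u, b, 34), (r, u, s, 12), (w, s, b, 27), (w, s, r, 17), (w, s, z, 12), (w, w, b, 27), (w, w, r, 17), (w, w, z, 12)}
(P ⋈ S) ⋈ T (natural join on A): {(b, d, k, 8, 37), (b, d, m, 24, 37), (b, d, n, 5, 37), (b, d, u, 37, 37), (b, r, k, 8, 35), (b, r, m, 24, 35), (b, r, n, 5, 35), (b, r, u, 37, 35), (w, s, b, 27, 11), (w, s, r, 17, 11), (w, s, z, 12, 11), (w, w, b, 27, 30), (w, w, b, 27, 33), (w, w, r, 17, 30), (w, w, r, 17, 33), (w, w, z, 12, 30), (w, w, z, 12, 33)}
Selection E >= 35 and G != u: {(b, d, k, 8, 37), (b, d, m, 24, 37), (b, d, n, 5, 37), (b, r, k, 8, 35), (b, r, m, 24, 35), (b, r, n, 5, 35)}
Selection A = d: {(b, d, k, 8, 37), (b, d, m, 24, 37), (b, d, n, 5, 37)}
Projecting to D: {24, 5, 8}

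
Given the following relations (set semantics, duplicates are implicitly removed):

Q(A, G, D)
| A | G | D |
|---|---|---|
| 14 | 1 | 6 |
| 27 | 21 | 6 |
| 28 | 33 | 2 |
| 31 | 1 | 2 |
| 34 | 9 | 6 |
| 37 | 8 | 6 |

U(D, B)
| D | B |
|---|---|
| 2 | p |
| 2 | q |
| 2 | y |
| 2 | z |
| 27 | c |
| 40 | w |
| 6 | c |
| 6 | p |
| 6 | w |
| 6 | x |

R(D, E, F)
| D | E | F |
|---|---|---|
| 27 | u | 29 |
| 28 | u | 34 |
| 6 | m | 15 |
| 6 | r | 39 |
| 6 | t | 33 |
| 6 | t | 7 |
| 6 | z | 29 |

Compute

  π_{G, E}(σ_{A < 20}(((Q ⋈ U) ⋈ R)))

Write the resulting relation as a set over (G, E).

Q ⋈ U (natural join on D): {(14, 1, 6, c), (14, 1, 6, p), (14, 1, 6, w), (14, 1, 6, x), (27, 21, 6, c), (27, 21, 6, p), (27, 21, 6, w), (27, 21, 6, x), (28, 33, 2, p), (28, 33, 2, q), (28, 33, 2, y), (28, 33, 2, z), (31, 1, 2, p), (31, 1, 2, q), (31, 1, 2, y), (31, 1, 2, z), (34, 9, 6, c), (34, 9, 6, p), (34, 9, 6, w), (34, 9, 6, x), (37, 8, 6, c), (37, 8, 6, p), (37, 8, 6, w), (37, 8, 6, x)}
(Q ⋈ U) ⋈ R (natural join on D): {(14, 1, 6, c, m, 15), (14, 1, 6, c, r, 39), (14, 1, 6, c, t, 33), (14, 1, 6, c, t, 7), (14, 1, 6, c, z, 29), (14, 1, 6, p, m, 15), (14, 1, 6, p, r, 39), (14, 1, 6, p, t, 33), (14, 1, 6, p, t, 7), (14, 1, 6, p, z, 29), (14, 1, 6, w, m, 15), (14, 1, 6, w, r, 39), (14, 1, 6, w, t, 33), (14, 1, 6, w, t, 7), (14, 1, 6, w, z, 29), (14, 1, 6, x, m, 15), (14, 1, 6, x, r, 39), (14, 1, 6, x, t, 33), (14, 1, 6, x, t, 7), (14, 1, 6, x, z, 29), (27, 21, 6, c, m, 15), (27, 21, 6, c, r, 39), (27, 21, 6, c, t, 33), (27, 21, 6, c, t, 7), (27, 21, 6, c, z, 29), (27, 21, 6, p, m, 15), (27, 21, 6, p, r, 39), (27, 21, 6, p, t, 33), (27, 21, 6, p, t, 7), (27, 21, 6, p, z, 29), (27, 21, 6, w, m, 15), (27, 21, 6, w, r, 39), (27, 21, 6, w, t, 33), (27, 21, 6, w, t, 7), (27, 21, 6, w, z, 29), (27, 21, 6, x, m, 15), (27, 21, 6, x, r, 39), (27, 21, 6, x, t, 33), (27, 21, 6, x, t, 7), (27, 21, 6, x, z, 29), (34, 9, 6, c, m, 15), (34, 9, 6, c, r, 39), (34, 9, 6, c, t, 33), (34, 9, 6, c, t, 7), (34, 9, 6, c, z, 29), (34, 9, 6, p, m, 15), (34, 9, 6, p, r, 39), (34, 9, 6, p, t, 33), (34, 9, 6, p, t, 7), (34, 9, 6, p, z, 29), (34, 9, 6, w, m, 15), (34, 9, 6, w, r, 39), (34, 9, 6, w, t, 33), (34, 9, 6, w, t, 7), (34, 9, 6, w, z, 29), (34, 9, 6, x, m, 15), (34, 9, 6, x, r, 39), (34, 9, 6, x, t, 33), (34, 9, 6, x, t, 7), (34, 9, 6, x, z, 29), (37, 8, 6, c, m, 15), (37, 8, 6, c, r, 39), (37, 8, 6, c, t, 33), (37, 8, 6, c, t, 7), (37, 8, 6, c, z, 29), (37, 8, 6, p, m, 15), (37, 8, 6, p, r, 39), (37, 8, 6, p, t, 33), (37, 8, 6, p, t, 7), (37, 8, 6, p, z, 29), (37, 8, 6, w, m, 15), (37, 8, 6, w, r, 39), (37, 8, 6, w, t, 33), (37, 8, 6, w, t, 7), (37, 8, 6, w, z, 29), (37, 8, 6, x, m, 15), (37, 8, 6, x, r, 39), (37, 8, 6, x, t, 33), (37, 8, 6, x, t, 7), (37, 8, 6, x, z, 29)}
Filtering on A < 20 leaves {(14, 1, 6, c, m, 15), (14, 1, 6, c, r, 39), (14, 1, 6, c, t, 33), (14, 1, 6, c, t, 7), (14, 1, 6, c, z, 29), (14, 1, 6, p, m, 15), (14, 1, 6, p, r, 39), (14, 1, 6, p, t, 33), (14, 1, 6, p, t, 7), (14, 1, 6, p, z, 29), (14, 1, 6, w, m, 15), (14, 1, 6, w, r, 39), (14, 1, 6, w, t, 33), (14, 1, 6, w, t, 7), (14, 1, 6, w, z, 29), (14, 1, 6, x, m, 15), (14, 1, 6, x, r, 39), (14, 1, 6, x, t, 33), (14, 1, 6, x, t, 7), (14, 1, 6, x, z, 29)}.
π[G, E]: project onto (G, E) (16 duplicate(s) eliminated) → {(1, m), (1, r), (1, t), (1, z)}

{(1, m), (1, r), (1, t), (1, z)}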